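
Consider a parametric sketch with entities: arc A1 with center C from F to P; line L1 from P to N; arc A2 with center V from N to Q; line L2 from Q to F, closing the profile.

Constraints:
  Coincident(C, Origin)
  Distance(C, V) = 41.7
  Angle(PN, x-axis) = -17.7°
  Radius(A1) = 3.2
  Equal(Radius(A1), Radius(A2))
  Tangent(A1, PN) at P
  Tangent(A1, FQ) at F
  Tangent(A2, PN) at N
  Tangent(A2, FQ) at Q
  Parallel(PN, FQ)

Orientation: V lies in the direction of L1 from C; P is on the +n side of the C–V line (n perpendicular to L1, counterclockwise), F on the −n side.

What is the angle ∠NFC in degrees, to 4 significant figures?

81.27°

The slot axis is L1's direction at -17.7°, so u = (cos -17.7°, sin -17.7°) = (0.9527, -0.3040) and n = (−sin -17.7°, cos -17.7°) = (0.3040, 0.9527). C is at the origin and V lies 41.7 along u from C, so V = 41.7·u = (39.73, -12.68). Tangency of A1 to both parallel lines with radius 3.2 puts P and F at C ± 3.2·n: P = (0.9729, 3.049), F = (-0.9729, -3.049). Equal radii place N and Q the same way about V: N = V + 3.2·n = (40.70, -9.630), Q = V − 3.2·n = (38.75, -15.73). Then cos ∠NFC = FN·FC / (|FN||FC|), giving 81.27°.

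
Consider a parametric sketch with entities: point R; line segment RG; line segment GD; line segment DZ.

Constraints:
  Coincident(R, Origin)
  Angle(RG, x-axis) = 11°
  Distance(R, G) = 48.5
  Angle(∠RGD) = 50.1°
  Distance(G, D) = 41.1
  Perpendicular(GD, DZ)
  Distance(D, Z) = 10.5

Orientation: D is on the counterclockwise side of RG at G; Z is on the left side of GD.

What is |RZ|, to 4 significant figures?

28.51

R is at the origin; RG runs at 11.0° with length 48.5, so G = 48.5·(cos 11.0°, sin 11.0°) = (47.61, 9.254). ∠RGD = 50.1°, so GD runs at 11.0° + (180° − 50.1°) = 140.9° from the x-axis; with |GD| = 41.1, D = G + 41.1·(cos 140.9°, sin 140.9°) = (15.71, 35.18). GD ⟂ DZ; with |DZ| = 10.5 on the left of GD, Z = D + 10.5·(-0.6307, -0.7760) = (9.091, 27.03). Then |RZ| = |Z − R| = 28.51.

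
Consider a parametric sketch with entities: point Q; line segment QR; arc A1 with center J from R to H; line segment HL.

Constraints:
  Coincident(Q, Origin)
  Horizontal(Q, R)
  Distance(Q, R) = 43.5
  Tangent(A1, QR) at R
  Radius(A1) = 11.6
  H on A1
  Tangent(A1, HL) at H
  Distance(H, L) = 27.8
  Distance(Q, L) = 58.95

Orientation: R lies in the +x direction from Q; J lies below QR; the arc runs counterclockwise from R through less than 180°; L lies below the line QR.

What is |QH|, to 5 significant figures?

36.014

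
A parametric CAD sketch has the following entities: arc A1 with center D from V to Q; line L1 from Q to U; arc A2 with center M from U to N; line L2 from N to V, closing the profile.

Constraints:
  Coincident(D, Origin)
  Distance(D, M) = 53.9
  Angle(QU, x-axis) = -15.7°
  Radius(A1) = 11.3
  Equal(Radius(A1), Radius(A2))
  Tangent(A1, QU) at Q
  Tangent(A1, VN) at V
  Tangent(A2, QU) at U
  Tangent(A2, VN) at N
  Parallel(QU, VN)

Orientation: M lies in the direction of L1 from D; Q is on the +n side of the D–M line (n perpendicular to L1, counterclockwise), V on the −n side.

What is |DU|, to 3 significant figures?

55.1

Tangency of A1 to both parallel lines with radius 11.3 puts Q and V at D ± 11.3·n: Q = (3.06, 10.9), V = (-3.06, -10.9). Equal radii place U and N the same way about M: U = M + 11.3·n = (54.9, -3.71), N = M − 11.3·n = (48.8, -25.5). Then |DU| = |U − D| = 55.1.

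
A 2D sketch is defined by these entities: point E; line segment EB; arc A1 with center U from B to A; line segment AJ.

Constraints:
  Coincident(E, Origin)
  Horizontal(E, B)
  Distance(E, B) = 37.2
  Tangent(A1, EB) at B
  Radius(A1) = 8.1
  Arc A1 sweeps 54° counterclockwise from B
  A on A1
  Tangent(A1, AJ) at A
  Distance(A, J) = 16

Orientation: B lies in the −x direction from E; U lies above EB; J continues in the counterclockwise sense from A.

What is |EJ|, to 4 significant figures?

26.77

On A1, B sits at bearing -90° from U; a 54° counterclockwise sweep puts A at bearing -36°, so A = U + 8.1·(cos -36°, sin -36°) = (-30.65, 3.339). The tangent condition forces UA to be normal to AJ, so AJ runs along (−sin -36°, cos -36°); with |AJ| = 16.0, J = (-21.24, 16.28). Then |EJ| = |J − E| = 26.77.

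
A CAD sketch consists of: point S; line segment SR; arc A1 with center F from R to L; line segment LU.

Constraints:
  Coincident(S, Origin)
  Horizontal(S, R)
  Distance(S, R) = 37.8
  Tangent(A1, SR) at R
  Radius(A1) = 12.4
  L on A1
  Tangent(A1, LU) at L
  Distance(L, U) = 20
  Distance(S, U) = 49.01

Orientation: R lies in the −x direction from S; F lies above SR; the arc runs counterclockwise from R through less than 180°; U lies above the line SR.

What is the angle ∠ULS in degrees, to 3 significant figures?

145°

Checks: |FL| = 12.40 ✓; ∠(FL, LU) = 90.00° ✓; |LU| = 20.00 ✓; |SU| = 49.01 ✓.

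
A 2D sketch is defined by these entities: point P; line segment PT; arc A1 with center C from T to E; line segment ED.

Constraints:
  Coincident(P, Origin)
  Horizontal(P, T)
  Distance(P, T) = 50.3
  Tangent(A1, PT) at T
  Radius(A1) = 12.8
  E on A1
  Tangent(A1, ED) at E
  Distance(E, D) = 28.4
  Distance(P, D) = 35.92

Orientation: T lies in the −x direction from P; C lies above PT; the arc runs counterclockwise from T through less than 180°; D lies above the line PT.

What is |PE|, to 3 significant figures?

40.4

Checks: |PT| = 50.30 ✓; |CE| = 12.80 ✓; ∠(CE, ED) = 90.00° ✓; |ED| = 28.40 ✓; |PD| = 35.92 ✓.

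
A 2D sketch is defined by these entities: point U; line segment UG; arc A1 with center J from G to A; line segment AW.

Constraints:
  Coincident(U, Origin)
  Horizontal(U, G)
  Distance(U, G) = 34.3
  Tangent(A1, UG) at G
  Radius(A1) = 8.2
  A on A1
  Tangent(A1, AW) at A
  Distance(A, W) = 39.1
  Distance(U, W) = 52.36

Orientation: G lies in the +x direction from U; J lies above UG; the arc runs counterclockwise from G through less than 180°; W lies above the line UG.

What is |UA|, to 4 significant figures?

43.27

Checks: ∠(JG, GU) = 90.00° ✓; |JG| = 8.200 ✓; |JA| = 8.200 ✓; ∠(JA, AW) = 90.00° ✓; |AW| = 39.10 ✓; |UW| = 52.36 ✓.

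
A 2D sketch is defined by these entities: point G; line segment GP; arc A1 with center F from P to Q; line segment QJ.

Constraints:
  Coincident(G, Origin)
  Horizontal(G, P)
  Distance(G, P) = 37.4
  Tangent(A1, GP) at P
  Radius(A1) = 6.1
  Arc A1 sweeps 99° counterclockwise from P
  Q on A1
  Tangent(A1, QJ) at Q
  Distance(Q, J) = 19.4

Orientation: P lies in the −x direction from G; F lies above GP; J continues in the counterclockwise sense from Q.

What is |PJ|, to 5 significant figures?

26.385

G is at the origin; G and P share the same y with |GP| = 37.4 and P on the −x side, so P = (-37.400, 0.0000). Since A1 is tangent to GP there, FP ⟂ GP, so F = P + (0, 6.1) = (-37.400, 6.1000). On A1, P sits at bearing -90° from F; a 99° counterclockwise sweep puts Q at bearing 9°, so Q = F + 6.1·(cos 9°, sin 9°) = (-31.375, 7.0543). Tangency of A1 to QJ means the radius FQ is perpendicular to QJ, so QJ runs along (−sin 9°, cos 9°); with |QJ| = 19.4, J = (-34.410, 26.215). Then |PJ| = |J − P| = 26.385.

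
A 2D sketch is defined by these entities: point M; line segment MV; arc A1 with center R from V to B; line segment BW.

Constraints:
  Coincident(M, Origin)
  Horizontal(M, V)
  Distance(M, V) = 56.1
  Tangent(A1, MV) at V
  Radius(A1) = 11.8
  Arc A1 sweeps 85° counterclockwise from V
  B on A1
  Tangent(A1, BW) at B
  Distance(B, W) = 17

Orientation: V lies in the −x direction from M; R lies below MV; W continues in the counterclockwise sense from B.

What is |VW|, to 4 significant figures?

30.71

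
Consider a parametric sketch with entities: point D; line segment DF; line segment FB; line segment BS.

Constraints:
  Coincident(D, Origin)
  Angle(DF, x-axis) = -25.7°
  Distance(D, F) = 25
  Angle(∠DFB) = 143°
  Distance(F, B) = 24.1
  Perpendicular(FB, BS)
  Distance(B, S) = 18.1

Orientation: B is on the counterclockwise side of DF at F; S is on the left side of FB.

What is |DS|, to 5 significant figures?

44.172

D is at the origin; DF runs at -25.7° with length 25.0, so F = 25.0·(cos -25.7°, sin -25.7°) = (22.527, -10.841). ∠DFB = 143.0°, so FB runs at -25.7° + (180° − 143.0°) = 11.300° from the x-axis; with |FB| = 24.1, B = F + 24.1·(cos 11.300°, sin 11.300°) = (46.160, -6.1192). FB ⟂ BS; with |BS| = 18.1 on the left of FB, S = B + 18.1·(-0.19595, 0.98061) = (42.613, 11.630). Then |DS| = |S − D| = 44.172.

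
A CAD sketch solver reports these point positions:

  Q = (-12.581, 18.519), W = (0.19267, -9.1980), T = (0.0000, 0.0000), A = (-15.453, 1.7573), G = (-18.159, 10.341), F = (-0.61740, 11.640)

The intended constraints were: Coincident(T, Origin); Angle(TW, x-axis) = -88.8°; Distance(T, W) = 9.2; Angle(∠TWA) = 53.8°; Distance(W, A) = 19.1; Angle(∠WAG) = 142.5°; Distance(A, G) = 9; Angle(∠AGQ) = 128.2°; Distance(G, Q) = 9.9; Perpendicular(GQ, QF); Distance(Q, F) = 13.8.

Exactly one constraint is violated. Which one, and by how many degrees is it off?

Perpendicular(GQ, QF) — off by 4.40°.

T = (0.00, 0.00) ✓; TW at -88.80° ✓; |TW| = 9.200 ✓; ∠TWA = 53.80° ✓; |WA| = 19.10 ✓; ∠WAG = 142.5° ✓; |AG| = 9.000 ✓; ∠AGQ = 128.2° ✓; |GQ| = 9.899 ✓; ∠(GQ, QF) = 85.60° ✗; |QF| = 13.80 ✓.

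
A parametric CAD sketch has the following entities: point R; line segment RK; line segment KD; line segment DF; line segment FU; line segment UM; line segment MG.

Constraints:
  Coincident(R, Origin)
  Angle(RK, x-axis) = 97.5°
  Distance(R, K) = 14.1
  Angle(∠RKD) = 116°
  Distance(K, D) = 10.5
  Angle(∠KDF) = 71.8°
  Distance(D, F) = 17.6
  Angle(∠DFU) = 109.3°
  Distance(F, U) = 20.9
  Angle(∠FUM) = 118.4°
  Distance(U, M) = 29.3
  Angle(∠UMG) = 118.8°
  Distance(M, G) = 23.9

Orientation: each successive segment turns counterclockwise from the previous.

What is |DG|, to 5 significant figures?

40.290

R is at the origin; RK runs at 97.5° with length 14.1, so K = (-1.8404, 13.979). ∠RKD = 116.0° gives KD at 161.50° from the x-axis; with |KD| = 10.5, D = (-11.798, 17.311). ∠KDF = 71.8° gives DF at -90.300° from the x-axis; with |DF| = 17.6, F = (-11.890, -0.28869). ∠DFU = 109.3° gives FU at -19.600° from the x-axis; with |FU| = 20.9, U = (7.7990, -7.2996). ∠FUM = 118.4° gives UM at 42.000° from the x-axis; with |UM| = 29.3, M = (29.573, 12.306). ∠UMG = 118.8° gives MG at 103.20° from the x-axis; with |MG| = 23.9, G = (24.116, 35.574). Then |DG| = |G − D| = 40.290.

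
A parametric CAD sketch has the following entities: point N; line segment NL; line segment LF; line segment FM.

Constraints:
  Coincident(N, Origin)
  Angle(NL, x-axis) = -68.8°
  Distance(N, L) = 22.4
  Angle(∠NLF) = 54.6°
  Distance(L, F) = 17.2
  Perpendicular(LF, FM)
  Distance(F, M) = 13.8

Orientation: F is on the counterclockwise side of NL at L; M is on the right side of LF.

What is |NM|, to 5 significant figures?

32.336

∠NLF = 54.6°, so LF runs at -68.8° + (180° − 54.6°) = 56.600° from the x-axis; with |LF| = 17.2, F = L + 17.2·(cos 56.600°, sin 56.600°) = (17.569, -6.5247). LF ⟂ FM; with |FM| = 13.8 on the right of LF, M = F + 13.8·(0.83485, -0.55048) = (29.090, -14.121). Then |NM| = |M − N| = 32.336.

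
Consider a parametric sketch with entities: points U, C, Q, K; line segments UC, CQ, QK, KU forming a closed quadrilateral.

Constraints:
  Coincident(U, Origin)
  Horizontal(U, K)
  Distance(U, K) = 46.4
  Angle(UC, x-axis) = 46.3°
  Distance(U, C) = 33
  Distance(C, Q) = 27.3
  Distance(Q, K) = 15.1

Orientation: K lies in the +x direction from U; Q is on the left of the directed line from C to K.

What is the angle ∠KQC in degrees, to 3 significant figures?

101°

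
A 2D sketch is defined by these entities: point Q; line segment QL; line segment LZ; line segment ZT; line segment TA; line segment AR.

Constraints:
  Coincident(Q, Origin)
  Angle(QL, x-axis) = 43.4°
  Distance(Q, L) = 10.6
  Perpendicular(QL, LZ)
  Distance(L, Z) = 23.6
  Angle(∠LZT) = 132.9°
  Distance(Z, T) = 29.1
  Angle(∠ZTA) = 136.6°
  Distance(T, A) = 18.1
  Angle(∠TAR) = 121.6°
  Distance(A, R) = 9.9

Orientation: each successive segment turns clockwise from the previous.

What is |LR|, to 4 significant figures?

56.50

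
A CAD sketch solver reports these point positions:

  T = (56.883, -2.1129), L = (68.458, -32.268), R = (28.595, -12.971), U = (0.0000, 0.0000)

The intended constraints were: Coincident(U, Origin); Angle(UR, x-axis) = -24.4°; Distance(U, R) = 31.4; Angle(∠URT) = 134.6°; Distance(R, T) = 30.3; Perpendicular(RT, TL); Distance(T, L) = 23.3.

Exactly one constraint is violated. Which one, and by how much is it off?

Distance(T, L) = 23.3 — off by 9.00.

U = (0.00, 0.00) ✓; UR at -24.40° ✓; |UR| = 31.40 ✓; ∠URT = 134.6° ✓; |RT| = 30.30 ✓; ∠(RT, TL) = 90.00° ✓; |TL| = 32.30 ✗.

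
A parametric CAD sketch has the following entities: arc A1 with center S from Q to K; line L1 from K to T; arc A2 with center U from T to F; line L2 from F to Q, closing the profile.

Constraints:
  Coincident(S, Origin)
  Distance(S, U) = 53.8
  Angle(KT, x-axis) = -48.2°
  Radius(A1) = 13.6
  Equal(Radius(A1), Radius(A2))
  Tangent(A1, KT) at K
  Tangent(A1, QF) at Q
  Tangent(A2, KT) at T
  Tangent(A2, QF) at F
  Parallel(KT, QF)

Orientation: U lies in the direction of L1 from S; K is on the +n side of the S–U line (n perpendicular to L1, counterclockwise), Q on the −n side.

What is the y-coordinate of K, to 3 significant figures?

9.06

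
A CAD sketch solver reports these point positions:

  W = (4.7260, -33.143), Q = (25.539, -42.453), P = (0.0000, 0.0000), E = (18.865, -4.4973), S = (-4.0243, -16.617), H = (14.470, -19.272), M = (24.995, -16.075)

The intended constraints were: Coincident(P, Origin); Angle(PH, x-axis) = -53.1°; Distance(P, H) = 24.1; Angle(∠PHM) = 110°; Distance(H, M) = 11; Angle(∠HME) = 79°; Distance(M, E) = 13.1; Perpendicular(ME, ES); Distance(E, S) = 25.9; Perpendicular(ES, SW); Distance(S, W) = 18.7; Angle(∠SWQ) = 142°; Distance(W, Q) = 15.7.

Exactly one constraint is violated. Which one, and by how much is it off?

Distance(W, Q) = 15.7 — off by 7.10.

P = (0.00, 0.00) ✓; PH at -53.10° ✓; |PH| = 24.10 ✓; ∠PHM = 110.0° ✓; |HM| = 11.00 ✓; ∠HME = 79.00° ✓; |ME| = 13.10 ✓; ∠(ME, ES) = 90.00° ✓; |ES| = 25.90 ✓; ∠(ES, SW) = 90.00° ✓; |SW| = 18.70 ✓; ∠SWQ = 142.0° ✓; |WQ| = 22.80 ✗.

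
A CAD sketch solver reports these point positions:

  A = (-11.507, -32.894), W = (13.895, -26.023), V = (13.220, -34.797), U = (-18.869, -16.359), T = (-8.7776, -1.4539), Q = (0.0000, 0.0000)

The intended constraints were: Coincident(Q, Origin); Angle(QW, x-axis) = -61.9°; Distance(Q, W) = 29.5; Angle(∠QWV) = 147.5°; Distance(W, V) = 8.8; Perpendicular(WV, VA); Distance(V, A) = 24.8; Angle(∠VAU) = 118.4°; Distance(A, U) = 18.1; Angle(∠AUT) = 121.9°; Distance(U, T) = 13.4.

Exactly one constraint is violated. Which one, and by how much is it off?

Distance(U, T) = 13.4 — off by 4.60.

Q = (0.00, 0.00) ✓; QW at -61.90° ✓; |QW| = 29.50 ✓; ∠QWV = 147.5° ✓; |WV| = 8.800 ✓; ∠(WV, VA) = 90.00° ✓; |VA| = 24.80 ✓; ∠VAU = 118.4° ✓; |AU| = 18.10 ✓; ∠AUT = 121.9° ✓; |UT| = 18.00 ✗.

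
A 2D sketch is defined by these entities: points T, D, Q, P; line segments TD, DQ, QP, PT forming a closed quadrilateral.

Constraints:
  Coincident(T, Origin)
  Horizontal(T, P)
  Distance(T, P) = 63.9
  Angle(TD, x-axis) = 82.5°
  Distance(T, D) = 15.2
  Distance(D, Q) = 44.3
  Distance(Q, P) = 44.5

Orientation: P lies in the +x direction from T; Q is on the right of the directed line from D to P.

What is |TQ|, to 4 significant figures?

33.99

Checks: |DQ| = 44.30 ✓; |QP| = 44.50 ✓.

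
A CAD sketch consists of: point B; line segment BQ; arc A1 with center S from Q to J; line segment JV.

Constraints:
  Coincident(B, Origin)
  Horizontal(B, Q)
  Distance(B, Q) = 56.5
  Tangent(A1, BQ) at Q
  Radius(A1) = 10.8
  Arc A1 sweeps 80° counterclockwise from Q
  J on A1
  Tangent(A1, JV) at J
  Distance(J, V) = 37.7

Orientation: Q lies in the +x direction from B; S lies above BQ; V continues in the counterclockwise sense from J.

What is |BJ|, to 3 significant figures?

67.7

Tangency of A1 to BQ means the radius SQ is perpendicular to BQ, so S = Q + (0, 10.8) = (56.5, 10.8). On A1, Q sits at bearing -90° from S; an 80° counterclockwise sweep puts J at bearing -10°, so J = S + 10.8·(cos -10°, sin -10°) = (67.1, 8.92). Then |BJ| = |J − B| = 67.7.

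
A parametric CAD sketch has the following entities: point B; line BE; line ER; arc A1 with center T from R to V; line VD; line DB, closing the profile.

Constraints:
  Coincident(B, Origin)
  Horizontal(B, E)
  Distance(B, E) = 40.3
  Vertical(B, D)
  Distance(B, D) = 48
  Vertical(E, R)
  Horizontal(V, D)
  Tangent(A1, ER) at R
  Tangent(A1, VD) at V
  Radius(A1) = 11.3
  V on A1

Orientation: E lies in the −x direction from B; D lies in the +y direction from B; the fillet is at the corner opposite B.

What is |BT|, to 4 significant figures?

46.77

B is at the origin; B and E share the same y with |BE| = 40.3 and E on the −x side, so E = (-40.30, 0.000). BD is vertical with |BD| = 48.0 and D on the +y side, so D = (0.000, 48.00). The virtual corner opposite B is at (-40.30, 48.00). Since A1 is tangent to ER there, TR ⟂ ER and since A1 is tangent to VD there, TV ⟂ VD, with radius 11.3, so the center T sits 11.3 in from both sides at T = (-29.00, 36.70). Then |BT| = |T − B| = 46.77.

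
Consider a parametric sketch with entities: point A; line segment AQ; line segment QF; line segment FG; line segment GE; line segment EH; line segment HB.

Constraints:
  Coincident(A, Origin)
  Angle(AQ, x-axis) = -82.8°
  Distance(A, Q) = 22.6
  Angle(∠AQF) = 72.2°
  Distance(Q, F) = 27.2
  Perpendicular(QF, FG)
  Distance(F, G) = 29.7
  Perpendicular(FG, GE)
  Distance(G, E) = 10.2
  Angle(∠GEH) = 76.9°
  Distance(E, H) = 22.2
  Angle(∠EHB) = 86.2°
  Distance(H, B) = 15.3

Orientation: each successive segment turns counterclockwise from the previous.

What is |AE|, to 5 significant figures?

12.991

A is at the origin; AQ runs at -82.8° with length 22.6, so Q = (2.8325, -22.422). ∠AQF = 72.2° gives QF at 25.000° from the x-axis; with |QF| = 27.2, F = (27.484, -10.927). QF ⟂ FG, so FG runs at 115.00°; with |FG| = 29.7, G = (14.932, 15.991). FG ⟂ GE, so GE runs at -155.00°; with |GE| = 10.2, E = (5.6880, 11.680). Then |AE| = |E − A| = 12.991.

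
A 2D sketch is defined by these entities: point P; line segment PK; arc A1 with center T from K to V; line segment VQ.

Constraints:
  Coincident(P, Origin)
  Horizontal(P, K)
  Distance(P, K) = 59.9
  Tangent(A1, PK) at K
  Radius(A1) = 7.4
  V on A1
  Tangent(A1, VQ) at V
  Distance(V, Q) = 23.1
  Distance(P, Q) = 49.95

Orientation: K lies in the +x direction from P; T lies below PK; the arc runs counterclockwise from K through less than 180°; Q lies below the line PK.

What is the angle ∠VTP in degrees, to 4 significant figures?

18.60°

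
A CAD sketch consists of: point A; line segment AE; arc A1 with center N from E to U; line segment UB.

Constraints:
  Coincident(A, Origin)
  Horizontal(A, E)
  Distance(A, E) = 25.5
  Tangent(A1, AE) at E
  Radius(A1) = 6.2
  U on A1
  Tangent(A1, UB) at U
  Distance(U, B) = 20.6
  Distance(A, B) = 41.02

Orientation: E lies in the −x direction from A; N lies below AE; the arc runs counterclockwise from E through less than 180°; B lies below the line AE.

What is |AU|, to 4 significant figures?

32.35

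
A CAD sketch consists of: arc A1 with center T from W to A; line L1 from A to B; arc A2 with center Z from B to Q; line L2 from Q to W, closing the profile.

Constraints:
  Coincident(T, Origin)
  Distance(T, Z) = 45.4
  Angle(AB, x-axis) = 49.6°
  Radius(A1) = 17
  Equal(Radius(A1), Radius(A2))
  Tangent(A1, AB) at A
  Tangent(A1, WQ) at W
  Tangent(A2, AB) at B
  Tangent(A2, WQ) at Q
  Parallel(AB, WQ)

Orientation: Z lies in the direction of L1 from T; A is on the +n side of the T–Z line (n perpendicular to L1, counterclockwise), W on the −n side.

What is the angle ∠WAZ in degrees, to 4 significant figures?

69.47°

The slot axis is L1's direction at 49.6°, so u = (cos 49.6°, sin 49.6°) = (0.6481, 0.7615) and n = (−sin 49.6°, cos 49.6°) = (-0.7615, 0.6481). T is at the origin and Z lies 45.4 along u from T, so Z = 45.4·u = (29.42, 34.57). Tangency of A1 to both parallel lines with radius 17.0 puts A and W at T ± 17.0·n: A = (-12.95, 11.02), W = (12.95, -11.02). Then cos ∠WAZ = AW·AZ / (|AW||AZ|), giving 69.47°.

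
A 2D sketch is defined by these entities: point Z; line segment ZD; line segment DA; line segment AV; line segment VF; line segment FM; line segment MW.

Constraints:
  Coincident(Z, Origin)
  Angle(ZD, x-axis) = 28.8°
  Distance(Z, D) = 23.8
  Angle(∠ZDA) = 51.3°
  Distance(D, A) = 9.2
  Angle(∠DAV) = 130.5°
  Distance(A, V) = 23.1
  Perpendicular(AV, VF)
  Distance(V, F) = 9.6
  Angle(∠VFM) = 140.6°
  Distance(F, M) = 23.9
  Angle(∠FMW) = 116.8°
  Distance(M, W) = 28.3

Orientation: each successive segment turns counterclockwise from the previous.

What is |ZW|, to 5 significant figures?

40.083

Z is at the origin; ZD runs at 28.8° with length 23.8, so D = (20.856, 11.466). ∠ZDA = 51.3° gives DA at 157.50° from the x-axis; with |DA| = 9.2, A = (12.356, 14.986). ∠DAV = 130.5° gives AV at -153.00° from the x-axis; with |AV| = 23.1, V = (-8.2258, 4.4992). AV is perpendicular to VF, so VF runs at -63.000°; with |VF| = 9.6, F = (-3.8675, -4.0544). ∠VFM = 140.6° gives FM at -23.600° from the x-axis; with |FM| = 23.9, M = (18.034, -13.623). ∠FMW = 116.8° gives MW at 39.600° from the x-axis; with |MW| = 28.3, W = (39.839, 4.4163). Then |ZW| = |W − Z| = 40.083.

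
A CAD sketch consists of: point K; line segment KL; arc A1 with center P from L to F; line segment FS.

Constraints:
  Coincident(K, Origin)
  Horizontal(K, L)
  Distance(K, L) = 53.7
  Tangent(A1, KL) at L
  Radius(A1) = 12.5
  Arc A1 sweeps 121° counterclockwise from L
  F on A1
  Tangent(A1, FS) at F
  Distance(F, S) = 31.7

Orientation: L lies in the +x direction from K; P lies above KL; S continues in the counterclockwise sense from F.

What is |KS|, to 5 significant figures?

66.623

K is at the origin; K and L share the same y with |KL| = 53.7 and L on the +x side, so L = (53.700, 0.0000). A1 meets KL tangentially, so PL is at right angles to KL, so P = L + (0, 12.5) = (53.700, 12.500). On A1, L sits at bearing -90° from P; a 121° counterclockwise sweep puts F at bearing 31°, so F = P + 12.5·(cos 31°, sin 31°) = (64.415, 18.938). Since A1 is tangent to FS there, PF ⟂ FS, so FS runs along (−sin 31°, cos 31°); with |FS| = 31.7, S = (48.088, 46.110). Then |KS| = |S − K| = 66.623.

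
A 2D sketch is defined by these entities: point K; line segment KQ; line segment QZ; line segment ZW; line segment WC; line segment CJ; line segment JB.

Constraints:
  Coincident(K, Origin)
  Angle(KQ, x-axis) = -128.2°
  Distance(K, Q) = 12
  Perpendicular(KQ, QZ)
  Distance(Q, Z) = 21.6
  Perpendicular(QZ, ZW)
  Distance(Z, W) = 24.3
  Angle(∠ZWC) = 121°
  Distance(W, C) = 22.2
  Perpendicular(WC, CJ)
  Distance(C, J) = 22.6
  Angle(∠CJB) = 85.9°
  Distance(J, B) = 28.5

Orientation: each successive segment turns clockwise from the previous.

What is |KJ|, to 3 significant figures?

10.1

∠ZWC = 121.0° gives WC at -7.20° from the x-axis; with |WC| = 22.2, C = (12.7, 20.2). WC is perpendicular to CJ, so CJ runs at -97.2°; with |CJ| = 22.6, J = (9.82, -2.18). Then |KJ| = |J − K| = 10.1.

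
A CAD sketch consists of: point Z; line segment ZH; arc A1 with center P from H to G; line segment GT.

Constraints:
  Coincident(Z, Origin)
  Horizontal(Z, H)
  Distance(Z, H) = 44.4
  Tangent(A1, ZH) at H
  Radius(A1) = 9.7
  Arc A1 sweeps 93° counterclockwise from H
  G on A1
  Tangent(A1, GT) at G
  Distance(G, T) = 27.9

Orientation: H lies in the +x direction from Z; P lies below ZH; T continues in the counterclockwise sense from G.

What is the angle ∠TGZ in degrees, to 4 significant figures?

109.4°

Z is at the origin; Z and H share the same y with |ZH| = 44.4 and H on the +x side, so H = (44.40, 0.000). Tangency of A1 to ZH means the radius PH is perpendicular to ZH, so P = H + (0, -9.7) = (44.40, -9.700). On A1, H sits at bearing 90° from P; a 93° counterclockwise sweep puts G at bearing 183°, so G = P + 9.7·(cos 183°, sin 183°) = (34.71, -10.21). Tangency of A1 to GT means the radius PG is perpendicular to GT, so GT runs along (−sin 183°, cos 183°); with |GT| = 27.9, T = (36.17, -38.07). Then cos ∠TGZ = GT·GZ / (|GT||GZ|), giving 109.4°.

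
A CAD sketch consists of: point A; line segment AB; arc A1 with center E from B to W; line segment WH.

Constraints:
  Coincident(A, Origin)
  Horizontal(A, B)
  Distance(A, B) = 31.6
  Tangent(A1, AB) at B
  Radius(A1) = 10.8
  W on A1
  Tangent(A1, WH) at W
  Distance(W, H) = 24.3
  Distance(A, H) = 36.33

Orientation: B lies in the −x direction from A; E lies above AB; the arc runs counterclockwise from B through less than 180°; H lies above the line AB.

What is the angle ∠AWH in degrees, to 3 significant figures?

101°

A is at the origin; A and B share the same y with |AB| = 31.6 and B on the −x side, so B = (-31.6, 0.00). A1 meets AB tangentially, so EB is at right angles to AB, so E = B + (0, 10.8) = (-31.6, 10.8). Since EW ⟂ WH (tangency), |EH| = √(10.8² + 24.3²) = 26.6 regardless of where W sits on A1. So H lies on both circle(A, 36.33) and circle(E, 26.6); the above-AB intersection is H = (-16.2, 32.5). W is the foot of the tangent from H: W = (-21.0, 8.68).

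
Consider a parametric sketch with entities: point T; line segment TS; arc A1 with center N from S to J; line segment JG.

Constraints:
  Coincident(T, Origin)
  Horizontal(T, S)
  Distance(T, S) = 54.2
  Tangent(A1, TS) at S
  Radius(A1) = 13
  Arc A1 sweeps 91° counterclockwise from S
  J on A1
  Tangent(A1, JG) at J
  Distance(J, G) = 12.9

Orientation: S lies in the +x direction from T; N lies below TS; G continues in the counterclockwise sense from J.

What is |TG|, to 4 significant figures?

48.98

On A1, S sits at bearing 90° from N; a 91° counterclockwise sweep puts J at bearing 181°, so J = N + 13.0·(cos 181°, sin 181°) = (41.20, -13.23). Tangency of A1 to JG means the radius NJ is perpendicular to JG, so JG runs along (−sin 181°, cos 181°); with |JG| = 12.9, G = (41.43, -26.12). Then |TG| = |G − T| = 48.98.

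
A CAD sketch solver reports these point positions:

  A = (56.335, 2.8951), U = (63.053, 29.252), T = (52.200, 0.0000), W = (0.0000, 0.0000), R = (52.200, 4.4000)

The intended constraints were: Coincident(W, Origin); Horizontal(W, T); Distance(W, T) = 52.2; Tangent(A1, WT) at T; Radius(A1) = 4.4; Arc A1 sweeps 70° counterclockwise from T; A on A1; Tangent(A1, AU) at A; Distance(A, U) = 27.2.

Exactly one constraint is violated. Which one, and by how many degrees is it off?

Tangent(A1, AU) at A — off by 5.70°.

W = (0.00, 0.00) ✓; W.y = 0.00, T.y = 0.00 ✓; |WT| = 52.20 ✓; ∠(RT, TW) = 90.00° ✓; |RT| = 4.400 ✓; bearing(R→A) − bearing(R→T) = 70.00° ✓; |RA| = 4.400 ✓; ∠(RA, AU) = 84.30° ✗; |AU| = 27.20 ✓.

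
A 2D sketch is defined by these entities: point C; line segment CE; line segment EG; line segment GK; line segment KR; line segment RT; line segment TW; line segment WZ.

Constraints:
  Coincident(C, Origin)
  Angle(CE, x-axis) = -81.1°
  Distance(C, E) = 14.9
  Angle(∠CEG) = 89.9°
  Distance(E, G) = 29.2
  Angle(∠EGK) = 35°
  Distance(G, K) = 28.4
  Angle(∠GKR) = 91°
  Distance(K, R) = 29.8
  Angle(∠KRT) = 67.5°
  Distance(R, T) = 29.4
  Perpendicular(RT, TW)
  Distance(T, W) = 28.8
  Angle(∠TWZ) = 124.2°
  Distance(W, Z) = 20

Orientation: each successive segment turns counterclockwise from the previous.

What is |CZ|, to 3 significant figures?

16.7

RT is perpendicular to TW, so TW runs at 85.5°; with |TW| = 28.8, W = (23.7, 2.15). ∠TWZ = 124.2° gives WZ at 141° from the x-axis; with |WZ| = 20.0, Z = (8.05, 14.7). Then |CZ| = |Z − C| = 16.7.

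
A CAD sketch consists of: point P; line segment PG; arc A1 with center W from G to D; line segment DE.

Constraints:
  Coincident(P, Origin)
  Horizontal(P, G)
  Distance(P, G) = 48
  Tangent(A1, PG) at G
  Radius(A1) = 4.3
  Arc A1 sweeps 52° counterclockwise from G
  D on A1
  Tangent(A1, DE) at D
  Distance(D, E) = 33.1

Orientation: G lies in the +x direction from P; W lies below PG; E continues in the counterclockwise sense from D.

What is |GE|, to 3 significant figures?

36.5

P is at the origin; P and G share the same y with |PG| = 48.0 and G on the +x side, so G = (48.0, 0.00). Tangency of A1 to PG means the radius WG is perpendicular to PG, so W = G + (0, -4.3) = (48.0, -4.30). On A1, G sits at bearing 90° from W; a 52° counterclockwise sweep puts D at bearing 142°, so D = W + 4.3·(cos 142°, sin 142°) = (44.6, -1.65). The tangent condition forces WD to be normal to DE, so DE runs along (−sin 142°, cos 142°); with |DE| = 33.1, E = (24.2, -27.7). Then |GE| = |E − G| = 36.5.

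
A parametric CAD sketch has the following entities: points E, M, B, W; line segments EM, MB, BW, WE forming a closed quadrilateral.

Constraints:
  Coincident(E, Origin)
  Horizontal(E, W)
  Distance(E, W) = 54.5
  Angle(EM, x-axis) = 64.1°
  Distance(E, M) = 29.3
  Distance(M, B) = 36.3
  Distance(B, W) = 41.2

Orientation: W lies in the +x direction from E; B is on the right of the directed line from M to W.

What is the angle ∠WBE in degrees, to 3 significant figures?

132°

E is at the origin; EW is horizontal with |EW| = 54.5 and W in +x, so W = (54.5, 0). EM runs at 64.1° with |EM| = 29.3, so M = (12.8, 26.4). B is determined by |MB| = 36.3 and |BW| = 41.2 together: it lies at the intersection of circle(M, 36.3) and circle(W, 41.2). With |MW| = 49.3, the foot of the radical line on MW is 20.8 from M and the perpendicular offset is √(36.3² − 20.8²) = 29.7. Taking the right-of-MW solution: B = (14.5, -9.90).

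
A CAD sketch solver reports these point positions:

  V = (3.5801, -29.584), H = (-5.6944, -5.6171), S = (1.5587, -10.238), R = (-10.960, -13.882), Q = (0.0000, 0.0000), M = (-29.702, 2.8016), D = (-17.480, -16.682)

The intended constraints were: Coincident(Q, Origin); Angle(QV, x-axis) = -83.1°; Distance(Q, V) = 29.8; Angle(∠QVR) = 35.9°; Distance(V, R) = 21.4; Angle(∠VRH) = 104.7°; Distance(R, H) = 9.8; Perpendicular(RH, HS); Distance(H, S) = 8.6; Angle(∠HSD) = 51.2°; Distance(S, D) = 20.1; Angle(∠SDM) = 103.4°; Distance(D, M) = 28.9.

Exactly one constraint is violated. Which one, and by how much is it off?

Distance(D, M) = 28.9 — off by 5.90.

Q = (0.00, 0.00) ✓; QV at -83.10° ✓; |QV| = 29.80 ✓; ∠QVR = 35.90° ✓; |VR| = 21.40 ✓; ∠VRH = 104.7° ✓; |RH| = 9.800 ✓; ∠(RH, HS) = 90.00° ✓; |HS| = 8.600 ✓; ∠HSD = 51.20° ✓; |SD| = 20.10 ✓; ∠SDM = 103.4° ✓; |DM| = 23.00 ✗.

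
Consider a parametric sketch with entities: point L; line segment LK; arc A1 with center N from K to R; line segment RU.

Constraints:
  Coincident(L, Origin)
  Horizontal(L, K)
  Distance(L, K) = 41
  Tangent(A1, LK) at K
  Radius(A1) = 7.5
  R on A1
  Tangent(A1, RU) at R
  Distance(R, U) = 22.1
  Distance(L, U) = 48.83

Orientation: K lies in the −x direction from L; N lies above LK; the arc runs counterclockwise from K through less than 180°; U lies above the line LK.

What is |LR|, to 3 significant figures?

34.8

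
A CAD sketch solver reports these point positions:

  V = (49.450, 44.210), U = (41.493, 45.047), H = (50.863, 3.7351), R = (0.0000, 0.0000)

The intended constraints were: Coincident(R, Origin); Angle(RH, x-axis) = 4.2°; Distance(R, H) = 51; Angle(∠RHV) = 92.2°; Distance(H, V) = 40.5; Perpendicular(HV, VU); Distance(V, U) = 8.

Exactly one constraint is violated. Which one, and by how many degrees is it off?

Perpendicular(HV, VU) — off by 8.00°.

R = (0.00, 0.00) ✓; RH at 4.200° ✓; |RH| = 51.00 ✓; ∠RHV = 92.20° ✓; |HV| = 40.50 ✓; ∠(HV, VU) = 82.00° ✗; |VU| = 8.001 ✓.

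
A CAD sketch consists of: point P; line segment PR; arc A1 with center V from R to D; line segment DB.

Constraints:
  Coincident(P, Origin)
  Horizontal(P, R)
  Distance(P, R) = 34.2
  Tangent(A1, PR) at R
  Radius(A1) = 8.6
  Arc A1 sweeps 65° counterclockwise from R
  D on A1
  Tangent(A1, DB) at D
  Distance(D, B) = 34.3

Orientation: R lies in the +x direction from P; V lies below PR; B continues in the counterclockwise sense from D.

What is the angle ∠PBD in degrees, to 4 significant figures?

43.28°

On A1, R sits at bearing 90° from V; a 65° counterclockwise sweep puts D at bearing 155°, so D = V + 8.6·(cos 155°, sin 155°) = (26.41, -4.965). Since A1 is tangent to DB there, VD ⟂ DB, so DB runs along (−sin 155°, cos 155°); with |DB| = 34.3, B = (11.91, -36.05). Then cos ∠PBD = BP·BD / (|BP||BD|), giving 43.28°.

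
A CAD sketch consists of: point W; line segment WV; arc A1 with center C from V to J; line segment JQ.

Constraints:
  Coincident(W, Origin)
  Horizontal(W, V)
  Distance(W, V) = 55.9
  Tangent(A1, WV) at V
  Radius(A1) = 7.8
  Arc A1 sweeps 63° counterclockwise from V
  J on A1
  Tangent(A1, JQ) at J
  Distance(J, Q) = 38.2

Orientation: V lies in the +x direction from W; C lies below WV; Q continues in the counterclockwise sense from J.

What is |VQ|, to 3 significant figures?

45.4

W is at the origin; W and V share the same y with |WV| = 55.9 and V on the +x side, so V = (55.9, 0.00). The tangent condition forces CV to be normal to WV, so C = V + (0, -7.8) = (55.9, -7.80). On A1, V sits at bearing 90° from C; a 63° counterclockwise sweep puts J at bearing 153°, so J = C + 7.8·(cos 153°, sin 153°) = (49.0, -4.26). The tangent condition forces CJ to be normal to JQ, so JQ runs along (−sin 153°, cos 153°); with |JQ| = 38.2, Q = (31.6, -38.3). Then |VQ| = |Q − V| = 45.4.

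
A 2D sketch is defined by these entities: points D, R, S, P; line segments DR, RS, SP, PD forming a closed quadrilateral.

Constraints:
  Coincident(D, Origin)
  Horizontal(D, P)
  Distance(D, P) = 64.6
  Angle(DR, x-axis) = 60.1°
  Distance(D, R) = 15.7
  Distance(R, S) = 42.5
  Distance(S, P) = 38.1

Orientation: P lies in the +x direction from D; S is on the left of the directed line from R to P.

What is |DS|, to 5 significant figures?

56.332

Checks: |RS| = 42.50 ✓; |SP| = 38.10 ✓.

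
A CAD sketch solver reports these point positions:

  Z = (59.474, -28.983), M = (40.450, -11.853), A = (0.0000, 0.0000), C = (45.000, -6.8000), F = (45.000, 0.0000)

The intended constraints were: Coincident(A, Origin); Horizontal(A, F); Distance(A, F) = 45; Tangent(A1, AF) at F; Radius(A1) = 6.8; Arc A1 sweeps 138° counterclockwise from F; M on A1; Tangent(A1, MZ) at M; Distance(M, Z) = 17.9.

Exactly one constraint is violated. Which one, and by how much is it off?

Distance(M, Z) = 17.9 — off by 7.70.

A = (0.00, 0.00) ✓; A.y = 0.00, F.y = 0.00 ✓; |AF| = 45.00 ✓; ∠(CF, FA) = 90.00° ✓; |CF| = 6.800 ✓; bearing(C→M) − bearing(C→F) = 138.0° ✓; |CM| = 6.800 ✓; ∠(CM, MZ) = 90.00° ✓; |MZ| = 25.60 ✗.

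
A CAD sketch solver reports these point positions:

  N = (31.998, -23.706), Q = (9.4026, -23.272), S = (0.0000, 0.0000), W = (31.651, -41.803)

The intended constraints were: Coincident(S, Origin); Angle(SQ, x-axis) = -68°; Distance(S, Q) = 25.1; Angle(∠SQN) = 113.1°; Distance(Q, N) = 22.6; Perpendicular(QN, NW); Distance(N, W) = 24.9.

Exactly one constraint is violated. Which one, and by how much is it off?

Distance(N, W) = 24.9 — off by 6.80.

S = (0.00, 0.00) ✓; SQ at -68.00° ✓; |SQ| = 25.10 ✓; ∠SQN = 113.1° ✓; |QN| = 22.60 ✓; ∠(QN, NW) = 90.00° ✓; |NW| = 18.10 ✗.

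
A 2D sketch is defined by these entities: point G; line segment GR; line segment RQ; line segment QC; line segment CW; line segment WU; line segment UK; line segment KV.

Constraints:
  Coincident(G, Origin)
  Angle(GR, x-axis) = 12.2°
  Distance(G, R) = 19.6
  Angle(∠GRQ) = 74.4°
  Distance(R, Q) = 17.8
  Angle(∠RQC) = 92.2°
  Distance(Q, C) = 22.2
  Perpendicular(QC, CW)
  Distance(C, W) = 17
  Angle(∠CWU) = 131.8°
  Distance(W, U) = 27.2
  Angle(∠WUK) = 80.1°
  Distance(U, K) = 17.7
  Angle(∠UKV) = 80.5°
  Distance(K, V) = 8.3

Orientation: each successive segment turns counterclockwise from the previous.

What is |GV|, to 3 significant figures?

18.5

∠WUK = 80.1° gives UK at 83.7° from the x-axis; with |UK| = 17.7, K = (26.2, 4.97). ∠UKV = 80.5° gives KV at -177° from the x-axis; with |KV| = 8.3, V = (18.0, 4.51). Then |GV| = |V − G| = 18.5.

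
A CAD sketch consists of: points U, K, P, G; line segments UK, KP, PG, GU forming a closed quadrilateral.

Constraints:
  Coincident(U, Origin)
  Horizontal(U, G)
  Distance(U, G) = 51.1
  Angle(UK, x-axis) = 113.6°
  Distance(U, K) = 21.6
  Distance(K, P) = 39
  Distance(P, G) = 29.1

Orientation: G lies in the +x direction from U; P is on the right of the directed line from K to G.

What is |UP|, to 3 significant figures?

22.6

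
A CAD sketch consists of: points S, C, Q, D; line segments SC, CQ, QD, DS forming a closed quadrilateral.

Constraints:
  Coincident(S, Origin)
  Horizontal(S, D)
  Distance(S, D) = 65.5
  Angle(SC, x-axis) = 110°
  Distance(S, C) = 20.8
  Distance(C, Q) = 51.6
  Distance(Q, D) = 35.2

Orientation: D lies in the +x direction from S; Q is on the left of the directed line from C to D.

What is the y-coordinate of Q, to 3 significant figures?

27.7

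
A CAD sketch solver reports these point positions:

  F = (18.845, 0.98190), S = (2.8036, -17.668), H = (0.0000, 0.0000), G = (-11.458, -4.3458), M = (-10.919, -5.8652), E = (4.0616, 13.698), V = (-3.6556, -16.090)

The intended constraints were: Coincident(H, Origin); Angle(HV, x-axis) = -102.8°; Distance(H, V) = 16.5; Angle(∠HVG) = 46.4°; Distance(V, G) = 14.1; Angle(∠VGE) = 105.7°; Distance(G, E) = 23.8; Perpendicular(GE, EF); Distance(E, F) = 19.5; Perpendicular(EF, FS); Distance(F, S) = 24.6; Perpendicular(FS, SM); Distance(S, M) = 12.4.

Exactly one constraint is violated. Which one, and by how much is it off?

Distance(S, M) = 12.4 — off by 5.70.

H = (0.00, 0.00) ✓; HV at -102.8° ✓; |HV| = 16.50 ✓; ∠HVG = 46.40° ✓; |VG| = 14.10 ✓; ∠VGE = 105.7° ✓; |GE| = 23.80 ✓; ∠(GE, EF) = 90.00° ✓; |EF| = 19.50 ✓; ∠(EF, FS) = 90.00° ✓; |FS| = 24.60 ✓; ∠(FS, SM) = 90.00° ✓; |SM| = 18.10 ✗.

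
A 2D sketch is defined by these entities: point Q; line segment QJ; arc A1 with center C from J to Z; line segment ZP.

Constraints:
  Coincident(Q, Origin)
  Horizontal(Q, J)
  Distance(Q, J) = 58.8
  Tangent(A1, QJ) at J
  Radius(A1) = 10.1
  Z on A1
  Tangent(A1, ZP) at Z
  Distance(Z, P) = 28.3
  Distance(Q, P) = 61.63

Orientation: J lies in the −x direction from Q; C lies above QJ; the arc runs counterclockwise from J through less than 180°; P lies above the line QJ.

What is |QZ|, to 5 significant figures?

49.710

Q is at the origin; QJ is horizontal with |QJ| = 58.8 and J on the −x side, so J = (-58.800, 0.0000). Since A1 is tangent to QJ there, CJ ⟂ QJ, so C = J + (0, 10.1) = (-58.800, 10.100). Since CZ ⟂ ZP (tangency), |CP| = √(10.1² + 28.3²) = 30.048 regardless of where Z sits on A1. So P lies on both circle(Q, 61.63) and circle(C, 30.048); the above-QJ intersection is P = (-48.316, 38.260). Z is the foot of the tangent from P: Z = (-48.701, 9.9626).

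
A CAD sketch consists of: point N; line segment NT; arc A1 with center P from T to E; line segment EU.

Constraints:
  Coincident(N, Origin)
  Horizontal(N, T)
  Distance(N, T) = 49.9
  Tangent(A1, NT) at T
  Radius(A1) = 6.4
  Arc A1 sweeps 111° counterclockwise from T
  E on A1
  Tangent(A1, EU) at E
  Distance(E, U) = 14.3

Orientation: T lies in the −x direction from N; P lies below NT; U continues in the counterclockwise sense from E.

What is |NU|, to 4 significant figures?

55.33

On A1, T sits at bearing 90° from P; a 111° counterclockwise sweep puts E at bearing 201°, so E = P + 6.4·(cos 201°, sin 201°) = (-55.87, -8.694). Tangency of A1 to EU means the radius PE is perpendicular to EU, so EU runs along (−sin 201°, cos 201°); with |EU| = 14.3, U = (-50.75, -22.04). Then |NU| = |U − N| = 55.33.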